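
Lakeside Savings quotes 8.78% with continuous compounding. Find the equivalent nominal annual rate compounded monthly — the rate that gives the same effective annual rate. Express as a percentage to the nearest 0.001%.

EAR under continuous compounding: e^0.0878 − 1 = 0.091770.
Solve (1 + r/12)^12 = 1.091770: r/12 = 1.091770^(1/12) − 1 = 0.007343, so r = 0.088122 = 8.812%.

8.812%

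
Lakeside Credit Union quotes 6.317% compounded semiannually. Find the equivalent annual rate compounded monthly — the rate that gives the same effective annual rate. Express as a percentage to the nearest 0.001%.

6.235%

EAR = (1 + 0.06317/2)^2 − 1 = 0.064168.
Solve (1 + r/12)^12 = 1.064168: r/12 = 1.064168^(1/12) − 1 = 0.005196, so r = 0.062354 = 6.235%.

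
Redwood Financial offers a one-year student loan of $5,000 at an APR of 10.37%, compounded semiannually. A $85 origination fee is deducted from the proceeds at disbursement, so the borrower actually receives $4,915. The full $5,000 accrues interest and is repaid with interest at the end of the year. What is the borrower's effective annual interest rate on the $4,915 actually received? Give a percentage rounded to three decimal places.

12.552%

Amount owed after one year: 5,000 × (1 + 0.1037/2)^2 = 5,000 × 1.106388 = $5,531.94.
Effective rate on net proceeds: 5,531.94 / 4,915 − 1 = 0.125522 = 12.552%.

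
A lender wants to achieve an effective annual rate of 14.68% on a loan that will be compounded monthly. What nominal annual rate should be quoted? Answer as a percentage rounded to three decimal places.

(1 + r/12)^12 − 1 = 0.1468, so 1 + r/12 = 1.1468^(1/12).
r/12 = 0.011480, so r = 0.137760 = 13.776%.

13.776%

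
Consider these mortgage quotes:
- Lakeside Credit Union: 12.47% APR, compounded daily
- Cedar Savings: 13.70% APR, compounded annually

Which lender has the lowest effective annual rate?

Lakeside Credit Union

Lakeside Credit Union: (1 + 0.1247/365)^365 − 1 = 13.278%
Cedar Savings: compounded annually, EAR = 13.700%
The lowest effective annual rate is Lakeside Credit Union at 13.278%.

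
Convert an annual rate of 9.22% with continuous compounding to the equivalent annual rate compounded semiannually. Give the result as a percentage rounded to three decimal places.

9.436%

EAR under continuous compounding: e^0.0922 − 1 = 0.096584.
Solve (1 + r/2)^2 = 1.096584: r/2 = 1.096584^(1/2) − 1 = 0.047179, so r = 0.094358 = 9.436%.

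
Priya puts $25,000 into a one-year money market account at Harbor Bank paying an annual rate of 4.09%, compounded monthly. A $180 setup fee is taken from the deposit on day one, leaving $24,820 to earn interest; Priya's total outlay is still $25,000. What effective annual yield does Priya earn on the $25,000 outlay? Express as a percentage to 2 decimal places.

Value after one year: 24,820 × (1 + 0.0409/12)^12 = 24,820 × 1.041675 = $25,854.39.
Effective yield on the $25,000 outlay: 25,854.39 / 25,000 − 1 = 0.034175 = 3.42%.

3.42%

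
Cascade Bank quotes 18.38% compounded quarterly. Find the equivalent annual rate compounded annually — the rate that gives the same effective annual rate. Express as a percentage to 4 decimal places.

19.6861%

EAR = (1 + 0.1838/4)^4 − 1 = 0.196861.
Compounded annually, the equivalent nominal rate is the EAR itself: 19.6861%.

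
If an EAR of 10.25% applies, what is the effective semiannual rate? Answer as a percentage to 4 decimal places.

The per-half-year rate i satisfies (1 + i)^2 = 1 + 0.1025.
i = 1.1025^(1/2) − 1 = 0.0500000 = 5.0000%.

5.0000%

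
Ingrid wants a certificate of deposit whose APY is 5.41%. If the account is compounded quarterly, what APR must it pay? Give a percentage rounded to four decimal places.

(1 + r/4)^4 − 1 = 0.0541, so 1 + r/4 = 1.0541^(1/4).
r/4 = 0.013259, so r = 0.053036 = 5.3036%.

5.3036%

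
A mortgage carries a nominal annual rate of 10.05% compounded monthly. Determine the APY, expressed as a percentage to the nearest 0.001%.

EAR = (1 + 0.1005/12)^12 − 1.
= 1.105261 − 1 = 10.526%.

10.526%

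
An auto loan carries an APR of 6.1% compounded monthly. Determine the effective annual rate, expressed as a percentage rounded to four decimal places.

EAR = (1 + 0.061/12)^12 − 1.
= 1.062735 − 1 = 6.2735%.

6.2735%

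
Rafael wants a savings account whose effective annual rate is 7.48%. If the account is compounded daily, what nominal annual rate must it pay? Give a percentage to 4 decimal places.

(1 + r/365)^365 − 1 = 0.0748, so 1 + r/365 = 1.0748^(1/365).
r/365 = 0.000198, so r = 0.072142 = 7.2142%.

7.2142%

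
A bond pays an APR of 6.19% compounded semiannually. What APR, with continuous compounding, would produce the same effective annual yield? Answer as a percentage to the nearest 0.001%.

6.096%

EAR = (1 + 0.0619/2)^2 − 1 = 0.062858.
Equivalent continuous rate: r = ln(1 + 0.062858) = 0.060961 = 6.096%.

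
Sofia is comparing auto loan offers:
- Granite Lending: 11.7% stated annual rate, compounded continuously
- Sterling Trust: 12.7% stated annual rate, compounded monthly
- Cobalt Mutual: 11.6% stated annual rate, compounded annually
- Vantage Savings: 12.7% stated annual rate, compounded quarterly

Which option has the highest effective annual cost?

Sterling Trust

Granite Lending: e^0.117 − 1 = 12.412%
Sterling Trust: (1 + 0.127/12)^12 − 1 = 13.466%
Cobalt Mutual: compounded annually, EAR = 11.600%
Vantage Savings: (1 + 0.127/4)^4 − 1 = 13.318%
The highest effective annual rate is Sterling Trust at 13.466%.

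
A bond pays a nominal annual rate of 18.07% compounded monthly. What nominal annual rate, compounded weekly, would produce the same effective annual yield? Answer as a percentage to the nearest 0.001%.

17.966%

EAR = (1 + 0.1807/12)^12 − 1 = 0.196443.
Solve (1 + r/52)^52 = 1.196443: r/52 = 1.196443^(1/52) − 1 = 0.003455, so r = 0.179663 = 17.966%.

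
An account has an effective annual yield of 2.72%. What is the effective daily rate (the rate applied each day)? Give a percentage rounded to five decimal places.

0.00735%

The per-day rate i satisfies (1 + i)^365 = 1 + 0.0272.
i = 1.0272^(1/365) − 1 = 0.0000735 = 0.00735%.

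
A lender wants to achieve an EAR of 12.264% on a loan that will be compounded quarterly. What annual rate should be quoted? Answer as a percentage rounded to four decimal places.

11.7372%

(1 + r/4)^4 − 1 = 0.12264, so 1 + r/4 = 1.12264^(1/4).
r/4 = 0.029343, so r = 0.117372 = 11.7372%.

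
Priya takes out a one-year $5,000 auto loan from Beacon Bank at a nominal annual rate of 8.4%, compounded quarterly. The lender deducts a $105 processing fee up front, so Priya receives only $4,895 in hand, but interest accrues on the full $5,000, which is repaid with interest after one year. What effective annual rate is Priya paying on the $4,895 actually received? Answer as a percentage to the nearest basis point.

Amount owed after one year: 5,000 × (1 + 0.084/4)^4 = 5,000 × 1.086683 = $5,433.42.
Effective rate on net proceeds: 5,433.42 / 4,895 − 1 = 0.109993 = 11.00%.

11.00%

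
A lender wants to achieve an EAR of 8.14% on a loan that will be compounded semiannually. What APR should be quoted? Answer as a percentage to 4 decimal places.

(1 + r/2)^2 − 1 = 0.0814, so 1 + r/2 = 1.0814^(1/2).
r/2 = 0.039904, so r = 0.079808 = 7.9808%.

7.9808%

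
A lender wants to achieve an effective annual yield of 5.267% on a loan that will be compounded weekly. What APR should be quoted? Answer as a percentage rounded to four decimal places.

(1 + r/52)^52 − 1 = 0.05267, so 1 + r/52 = 1.05267^(1/52).
r/52 = 0.000988, so r = 0.051355 = 5.1355%.

5.1355%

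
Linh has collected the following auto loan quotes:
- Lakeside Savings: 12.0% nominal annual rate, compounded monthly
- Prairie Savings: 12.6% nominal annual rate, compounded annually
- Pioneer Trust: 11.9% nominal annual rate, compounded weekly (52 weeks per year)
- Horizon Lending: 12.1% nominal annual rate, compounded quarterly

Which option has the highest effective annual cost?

Lakeside Savings

Lakeside Savings: (1 + 0.120/12)^12 − 1 = 12.683%
Prairie Savings: compounded annually, EAR = 12.600%
Pioneer Trust: (1 + 0.119/52)^52 − 1 = 12.622%
Horizon Lending: (1 + 0.121/4)^4 − 1 = 12.660%
The highest effective annual rate is Lakeside Savings at 12.683%.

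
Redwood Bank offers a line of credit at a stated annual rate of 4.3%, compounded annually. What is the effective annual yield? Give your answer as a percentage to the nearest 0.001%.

4.300%

Annual compounding means the effective rate equals the nominal rate: 4.300%.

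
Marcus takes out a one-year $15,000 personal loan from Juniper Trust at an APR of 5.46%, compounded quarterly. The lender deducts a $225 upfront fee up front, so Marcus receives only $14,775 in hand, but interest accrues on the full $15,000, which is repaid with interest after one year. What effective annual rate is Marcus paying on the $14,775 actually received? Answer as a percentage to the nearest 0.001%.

Amount owed after one year: 15,000 × (1 + 0.0546/4)^4 = 15,000 × 1.055728 = $15,835.92.
Effective rate on net proceeds: 15,835.92 / 14,775 − 1 = 0.071805 = 7.181%.

7.181%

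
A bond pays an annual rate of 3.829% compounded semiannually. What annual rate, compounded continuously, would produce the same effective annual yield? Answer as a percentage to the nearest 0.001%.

EAR = (1 + 0.03829/2)^2 − 1 = 0.038657.
Equivalent continuous rate: r = ln(1 + 0.038657) = 0.037928 = 3.793%.

3.793%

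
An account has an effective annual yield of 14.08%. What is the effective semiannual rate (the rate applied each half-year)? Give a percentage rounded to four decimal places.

6.8082%

The per-half-year rate i satisfies (1 + i)^2 = 1 + 0.1408.
i = 1.1408^(1/2) − 1 = 0.0680824 = 6.8082%.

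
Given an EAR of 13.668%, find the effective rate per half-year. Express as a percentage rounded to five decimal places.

The per-half-year rate i satisfies (1 + i)^2 = 1 + 0.13668.
i = 1.13668^(1/2) − 1 = 0.0661520 = 6.61520%.

6.61520%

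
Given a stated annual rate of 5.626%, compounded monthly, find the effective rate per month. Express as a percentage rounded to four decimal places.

0.4688%

With a nominal annual rate compounded monthly, the periodic rate is the nominal rate divided by 12.
i = 0.05626 / 12 = 0.0046883 = 0.4688%.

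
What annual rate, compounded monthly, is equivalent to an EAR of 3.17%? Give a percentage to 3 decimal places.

3.125%

(1 + r/12)^12 − 1 = 0.0317, so 1 + r/12 = 1.0317^(1/12).
r/12 = 0.002604, so r = 0.031249 = 3.125%.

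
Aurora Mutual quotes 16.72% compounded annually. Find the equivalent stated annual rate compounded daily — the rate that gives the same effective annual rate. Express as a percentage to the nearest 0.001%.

Compounded annually, EAR = nominal = 0.167200.
Solve (1 + r/365)^365 = 1.167200: r/365 = 1.167200^(1/365) − 1 = 0.000424, so r = 0.154640 = 15.464%.

15.464%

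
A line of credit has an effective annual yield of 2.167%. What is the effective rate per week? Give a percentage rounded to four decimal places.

0.0412%

The per-week rate i satisfies (1 + i)^52 = 1 + 0.02167.
i = 1.02167^(1/52) − 1 = 0.0004124 = 0.0412%.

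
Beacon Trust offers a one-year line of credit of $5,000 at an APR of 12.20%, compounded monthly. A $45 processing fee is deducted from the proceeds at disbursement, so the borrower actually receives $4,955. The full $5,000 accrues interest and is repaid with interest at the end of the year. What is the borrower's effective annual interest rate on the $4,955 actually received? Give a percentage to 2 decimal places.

Amount owed after one year: 5,000 × (1 + 0.1220/12)^12 = 5,000 × 1.129058 = $5,645.29.
Effective rate on net proceeds: 5,645.29 / 4,955 − 1 = 0.139312 = 13.93%.

13.93%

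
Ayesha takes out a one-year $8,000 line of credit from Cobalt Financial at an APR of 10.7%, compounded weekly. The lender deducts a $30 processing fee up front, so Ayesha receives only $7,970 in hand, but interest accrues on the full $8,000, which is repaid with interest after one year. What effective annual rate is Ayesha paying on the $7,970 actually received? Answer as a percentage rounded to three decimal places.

Amount owed after one year: 8,000 × (1 + 0.107/52)^52 = 8,000 × 1.112812 = $8,902.50.
Effective rate on net proceeds: 8,902.50 / 7,970 − 1 = 0.117001 = 11.700%.

11.700%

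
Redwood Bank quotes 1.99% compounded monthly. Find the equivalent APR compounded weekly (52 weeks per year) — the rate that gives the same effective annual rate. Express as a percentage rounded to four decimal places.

1.9887%

EAR = (1 + 0.0199/12)^12 − 1 = 0.020083.
Solve (1 + r/52)^52 = 1.020083: r/52 = 1.020083^(1/52) − 1 = 0.000382, so r = 0.019887 = 1.9887%.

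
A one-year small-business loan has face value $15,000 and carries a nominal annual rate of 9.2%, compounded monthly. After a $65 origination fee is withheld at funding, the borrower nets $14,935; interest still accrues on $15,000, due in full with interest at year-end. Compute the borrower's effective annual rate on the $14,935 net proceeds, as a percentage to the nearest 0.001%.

Amount owed after one year: 15,000 × (1 + 0.092/12)^12 = 15,000 × 1.095980 = $16,439.70.
Effective rate on net proceeds: 16,439.70 / 14,935 − 1 = 0.100750 = 10.075%.

10.075%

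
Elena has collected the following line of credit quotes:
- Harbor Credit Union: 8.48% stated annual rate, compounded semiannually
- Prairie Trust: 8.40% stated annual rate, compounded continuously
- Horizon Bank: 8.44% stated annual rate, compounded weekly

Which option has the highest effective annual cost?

Horizon Bank

Harbor Credit Union: (1 + 0.0848/2)^2 − 1 = 8.660%
Prairie Trust: e^0.0840 − 1 = 8.763%
Horizon Bank: (1 + 0.0844/52)^52 − 1 = 8.799%
The highest effective annual rate is Horizon Bank at 8.799%.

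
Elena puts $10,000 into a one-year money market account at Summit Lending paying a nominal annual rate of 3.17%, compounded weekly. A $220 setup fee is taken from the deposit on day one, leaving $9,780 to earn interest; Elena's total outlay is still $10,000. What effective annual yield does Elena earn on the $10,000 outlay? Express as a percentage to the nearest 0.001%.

0.949%

Value after one year: 9,780 × (1 + 0.0317/52)^52 = 9,780 × 1.032198 = $10,094.89.
Effective yield on the $10,000 outlay: 10,094.89 / 10,000 − 1 = 0.009489 = 0.949%.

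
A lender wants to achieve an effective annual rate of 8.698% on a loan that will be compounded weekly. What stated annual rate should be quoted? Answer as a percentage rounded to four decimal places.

8.3470%

(1 + r/52)^52 − 1 = 0.08698, so 1 + r/52 = 1.08698^(1/52).
r/52 = 0.001605, so r = 0.083470 = 8.3470%.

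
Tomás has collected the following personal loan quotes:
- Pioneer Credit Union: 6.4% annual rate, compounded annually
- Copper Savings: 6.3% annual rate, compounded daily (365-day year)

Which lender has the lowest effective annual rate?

Pioneer Credit Union: compounded annually, EAR = 6.400%
Copper Savings: (1 + 0.063/365)^365 − 1 = 6.502%
The lowest effective annual rate is Pioneer Credit Union at 6.400%.

Pioneer Credit Union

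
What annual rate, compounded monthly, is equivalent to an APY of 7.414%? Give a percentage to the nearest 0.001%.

(1 + r/12)^12 − 1 = 0.07414, so 1 + r/12 = 1.07414^(1/12).
r/12 = 0.005978, so r = 0.071734 = 7.173%.

7.173%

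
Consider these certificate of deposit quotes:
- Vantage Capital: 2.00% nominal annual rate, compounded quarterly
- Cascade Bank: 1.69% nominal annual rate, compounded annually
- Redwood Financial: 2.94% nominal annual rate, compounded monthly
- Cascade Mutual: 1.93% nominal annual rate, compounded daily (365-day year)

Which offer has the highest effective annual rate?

Vantage Capital: (1 + 0.0200/4)^4 − 1 = 2.015%
Cascade Bank: compounded annually, EAR = 1.690%
Redwood Financial: (1 + 0.0294/12)^12 − 1 = 2.980%
Cascade Mutual: (1 + 0.0193/365)^365 − 1 = 1.949%
The highest effective annual rate is Redwood Financial at 2.980%.

Redwood Financial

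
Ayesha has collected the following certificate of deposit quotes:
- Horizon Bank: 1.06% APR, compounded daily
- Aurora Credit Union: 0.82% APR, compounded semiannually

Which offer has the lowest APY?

Horizon Bank: (1 + 0.0106/365)^365 − 1 = 1.066%
Aurora Credit Union: (1 + 0.0082/2)^2 − 1 = 0.822%
The lowest effective annual rate is Aurora Credit Union at 0.822%.

Aurora Credit Union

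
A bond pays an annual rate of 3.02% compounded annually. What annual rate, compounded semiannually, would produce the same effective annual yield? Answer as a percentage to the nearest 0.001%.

Compounded annually, EAR = nominal = 0.030200.
Solve (1 + r/2)^2 = 1.030200: r/2 = 1.030200^(1/2) − 1 = 0.014988, so r = 0.029975 = 2.998%.

2.998%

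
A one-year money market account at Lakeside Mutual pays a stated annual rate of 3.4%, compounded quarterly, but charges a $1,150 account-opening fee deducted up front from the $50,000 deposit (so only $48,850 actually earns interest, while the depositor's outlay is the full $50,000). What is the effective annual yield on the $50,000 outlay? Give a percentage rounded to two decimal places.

Value after one year: 48,850 × (1 + 0.034/4)^4 = 48,850 × 1.034436 = $50,532.20.
Effective yield on the $50,000 outlay: 50,532.20 / 50,000 − 1 = 0.010644 = 1.06%.

1.06%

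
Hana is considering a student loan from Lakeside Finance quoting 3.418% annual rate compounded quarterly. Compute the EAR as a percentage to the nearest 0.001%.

EAR = (1 + 0.03418/4)^4 − 1.
= (1 + 0.008545)^4 − 1 = 1.034621 − 1 = 3.462%.

3.462%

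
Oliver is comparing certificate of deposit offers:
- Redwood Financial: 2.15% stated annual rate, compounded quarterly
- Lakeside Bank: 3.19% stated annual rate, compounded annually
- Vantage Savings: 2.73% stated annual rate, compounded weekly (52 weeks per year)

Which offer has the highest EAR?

Redwood Financial: (1 + 0.0215/4)^4 − 1 = 2.167%
Lakeside Bank: compounded annually, EAR = 3.190%
Vantage Savings: (1 + 0.0273/52)^52 − 1 = 2.767%
The highest effective annual rate is Lakeside Bank at 3.190%.

Lakeside Bank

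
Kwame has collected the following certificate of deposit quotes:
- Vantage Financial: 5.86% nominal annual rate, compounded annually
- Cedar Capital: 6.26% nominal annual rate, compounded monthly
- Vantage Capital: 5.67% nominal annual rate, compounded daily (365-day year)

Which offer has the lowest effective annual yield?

Vantage Financial: compounded annually, EAR = 5.860%
Cedar Capital: (1 + 0.0626/12)^12 − 1 = 6.443%
Vantage Capital: (1 + 0.0567/365)^365 − 1 = 5.833%
The lowest effective annual rate is Vantage Capital at 5.833%.

Vantage Capital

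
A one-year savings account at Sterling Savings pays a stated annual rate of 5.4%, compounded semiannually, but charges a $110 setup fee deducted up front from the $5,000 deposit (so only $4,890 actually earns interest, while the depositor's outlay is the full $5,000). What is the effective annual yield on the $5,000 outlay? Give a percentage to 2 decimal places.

Value after one year: 4,890 × (1 + 0.054/2)^2 = 4,890 × 1.054729 = $5,157.62.
Effective yield on the $5,000 outlay: 5,157.62 / 5,000 − 1 = 0.031525 = 3.15%.

3.15%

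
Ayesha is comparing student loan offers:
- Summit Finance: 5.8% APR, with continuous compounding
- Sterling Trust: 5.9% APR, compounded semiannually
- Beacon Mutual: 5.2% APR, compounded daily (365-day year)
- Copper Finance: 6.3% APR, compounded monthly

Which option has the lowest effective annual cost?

Summit Finance: e^0.058 − 1 = 5.971%
Sterling Trust: (1 + 0.059/2)^2 − 1 = 5.987%
Beacon Mutual: (1 + 0.052/365)^365 − 1 = 5.337%
Copper Finance: (1 + 0.063/12)^12 − 1 = 6.485%
The lowest effective annual rate is Beacon Mutual at 5.337%.

Beacon Mutual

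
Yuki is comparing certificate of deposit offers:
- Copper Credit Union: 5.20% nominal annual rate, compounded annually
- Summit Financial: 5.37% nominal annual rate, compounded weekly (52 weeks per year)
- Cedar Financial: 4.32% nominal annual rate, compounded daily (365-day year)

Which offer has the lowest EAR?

Cedar Financial

Copper Credit Union: compounded annually, EAR = 5.200%
Summit Financial: (1 + 0.0537/52)^52 − 1 = 5.514%
Cedar Financial: (1 + 0.0432/365)^365 − 1 = 4.414%
The lowest effective annual rate is Cedar Financial at 4.414%.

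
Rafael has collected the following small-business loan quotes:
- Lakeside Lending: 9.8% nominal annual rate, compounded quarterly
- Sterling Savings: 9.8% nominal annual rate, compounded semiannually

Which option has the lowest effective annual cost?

Sterling Savings

Lakeside Lending: (1 + 0.098/4)^4 − 1 = 10.166%
Sterling Savings: (1 + 0.098/2)^2 − 1 = 10.040%
The lowest effective annual rate is Sterling Savings at 10.040%.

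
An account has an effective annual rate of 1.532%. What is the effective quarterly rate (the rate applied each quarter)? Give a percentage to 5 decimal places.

0.38082%

The per-quarter rate i satisfies (1 + i)^4 = 1 + 0.01532.
i = 1.01532^(1/4) − 1 = 0.0038082 = 0.38082%.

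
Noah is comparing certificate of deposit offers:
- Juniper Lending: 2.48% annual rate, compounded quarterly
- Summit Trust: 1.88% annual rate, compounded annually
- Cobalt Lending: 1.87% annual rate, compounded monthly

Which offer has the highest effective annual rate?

Juniper Lending: (1 + 0.0248/4)^4 − 1 = 2.503%
Summit Trust: compounded annually, EAR = 1.880%
Cobalt Lending: (1 + 0.0187/12)^12 − 1 = 1.886%
The highest effective annual rate is Juniper Lending at 2.503%.

Juniper Lending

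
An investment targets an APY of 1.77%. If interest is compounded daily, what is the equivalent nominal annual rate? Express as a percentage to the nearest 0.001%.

(1 + r/365)^365 − 1 = 0.0177, so 1 + r/365 = 1.0177^(1/365).
r/365 = 0.000048, so r = 0.017546 = 1.755%.

1.755%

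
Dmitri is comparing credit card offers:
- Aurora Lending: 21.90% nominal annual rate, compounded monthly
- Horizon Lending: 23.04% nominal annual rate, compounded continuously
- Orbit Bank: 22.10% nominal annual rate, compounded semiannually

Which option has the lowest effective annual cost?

Orbit Bank

Aurora Lending: (1 + 0.2190/12)^12 − 1 = 24.238%
Horizon Lending: e^0.2304 − 1 = 25.910%
Orbit Bank: (1 + 0.2210/2)^2 − 1 = 23.321%
The lowest effective annual rate is Orbit Bank at 23.321%.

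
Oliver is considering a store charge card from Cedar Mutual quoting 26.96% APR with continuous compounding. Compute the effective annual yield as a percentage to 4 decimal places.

With continuous compounding, EAR = e^0.2696 − 1.
e^0.2696 = 1.309441, so EAR = 0.309441 = 30.9441%.

30.9441%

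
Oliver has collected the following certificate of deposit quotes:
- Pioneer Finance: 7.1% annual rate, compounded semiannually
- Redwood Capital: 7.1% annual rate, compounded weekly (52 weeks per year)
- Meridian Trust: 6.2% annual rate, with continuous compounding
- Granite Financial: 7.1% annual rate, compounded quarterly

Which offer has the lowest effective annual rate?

Pioneer Finance: (1 + 0.071/2)^2 − 1 = 7.226%
Redwood Capital: (1 + 0.071/52)^52 − 1 = 7.353%
Meridian Trust: e^0.062 − 1 = 6.396%
Granite Financial: (1 + 0.071/4)^4 − 1 = 7.291%
The lowest effective annual rate is Meridian Trust at 6.396%.

Meridian Trust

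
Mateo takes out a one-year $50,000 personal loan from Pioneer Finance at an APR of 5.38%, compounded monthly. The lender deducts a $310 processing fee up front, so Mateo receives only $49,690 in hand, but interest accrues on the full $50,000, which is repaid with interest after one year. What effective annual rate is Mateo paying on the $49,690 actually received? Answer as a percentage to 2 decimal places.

6.17%

Amount owed after one year: 50,000 × (1 + 0.0538/12)^12 = 50,000 × 1.055147 = $52,757.33.
Effective rate on net proceeds: 52,757.33 / 49,690 − 1 = 0.061729 = 6.17%.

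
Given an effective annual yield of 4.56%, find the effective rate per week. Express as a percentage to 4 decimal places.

The per-week rate i satisfies (1 + i)^52 = 1 + 0.0456.
i = 1.0456^(1/52) − 1 = 0.0008579 = 0.0858%.

0.0858%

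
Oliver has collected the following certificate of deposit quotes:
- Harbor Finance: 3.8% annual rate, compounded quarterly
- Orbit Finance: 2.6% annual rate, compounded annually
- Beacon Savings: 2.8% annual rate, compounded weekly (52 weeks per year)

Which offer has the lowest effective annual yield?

Orbit Finance

Harbor Finance: (1 + 0.038/4)^4 − 1 = 3.854%
Orbit Finance: compounded annually, EAR = 2.600%
Beacon Savings: (1 + 0.028/52)^52 − 1 = 2.839%
The lowest effective annual rate is Orbit Finance at 2.600%.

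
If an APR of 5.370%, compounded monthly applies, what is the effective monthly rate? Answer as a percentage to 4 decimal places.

0.4475%

With a nominal annual rate compounded monthly, the periodic rate is the nominal rate divided by 12.
i = 0.05370 / 12 = 0.0044750 = 0.4475%.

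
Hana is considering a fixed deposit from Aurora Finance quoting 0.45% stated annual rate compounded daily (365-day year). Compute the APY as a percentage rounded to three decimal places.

0.451%

EAR = (1 + 0.0045/365)^365 − 1.
= (1 + 0.000012)^365 − 1 = 1.004510 − 1 = 0.451%.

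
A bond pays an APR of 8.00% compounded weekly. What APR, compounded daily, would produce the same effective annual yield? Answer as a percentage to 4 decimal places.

7.9947%

EAR = (1 + 0.0800/52)^52 − 1 = 0.083220.
Solve (1 + r/365)^365 = 1.083220: r/365 = 1.083220^(1/365) − 1 = 0.000219, so r = 0.079947 = 7.9947%.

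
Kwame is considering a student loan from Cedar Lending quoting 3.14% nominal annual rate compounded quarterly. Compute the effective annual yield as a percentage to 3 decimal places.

3.177%

EAR = (1 + 0.0314/4)^4 − 1.
= (1 + 0.007850)^4 − 1 = 1.031772 − 1 = 3.177%.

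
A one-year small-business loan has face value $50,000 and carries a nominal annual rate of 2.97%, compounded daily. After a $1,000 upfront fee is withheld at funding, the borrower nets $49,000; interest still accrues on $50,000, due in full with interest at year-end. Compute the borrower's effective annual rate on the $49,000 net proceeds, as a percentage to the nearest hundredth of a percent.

Amount owed after one year: 50,000 × (1 + 0.0297/365)^365 = 50,000 × 1.030144 = $51,507.21.
Effective rate on net proceeds: 51,507.21 / 49,000 − 1 = 0.051168 = 5.12%.

5.12%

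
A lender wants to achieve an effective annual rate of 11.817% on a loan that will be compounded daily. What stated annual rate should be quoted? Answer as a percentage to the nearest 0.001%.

11.171%

(1 + r/365)^365 − 1 = 0.11817, so 1 + r/365 = 1.11817^(1/365).
r/365 = 0.000306, so r = 0.111711 = 11.171%.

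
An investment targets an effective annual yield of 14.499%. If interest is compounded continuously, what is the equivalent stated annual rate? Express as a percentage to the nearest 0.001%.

Continuous: nominal r satisfies e^r − 1 = 0.14499.
r = ln(1 + 0.14499) = ln(1.14499) = 0.135396 = 13.540%.

13.540%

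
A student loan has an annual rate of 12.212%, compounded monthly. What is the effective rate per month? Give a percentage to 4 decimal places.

With a nominal annual rate compounded monthly, the periodic rate is the nominal rate divided by 12.
i = 0.12212 / 12 = 0.0101767 = 1.0177%.

1.0177%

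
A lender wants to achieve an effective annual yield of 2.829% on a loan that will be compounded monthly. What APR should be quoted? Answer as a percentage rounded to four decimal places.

2.7930%

(1 + r/12)^12 − 1 = 0.02829, so 1 + r/12 = 1.02829^(1/12).
r/12 = 0.002327, so r = 0.027930 = 2.7930%.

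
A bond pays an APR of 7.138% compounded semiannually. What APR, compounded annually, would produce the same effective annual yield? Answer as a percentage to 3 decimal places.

EAR = (1 + 0.07138/2)^2 − 1 = 0.072654.
Compounded annually, the equivalent nominal rate is the EAR itself: 7.265%.

7.265%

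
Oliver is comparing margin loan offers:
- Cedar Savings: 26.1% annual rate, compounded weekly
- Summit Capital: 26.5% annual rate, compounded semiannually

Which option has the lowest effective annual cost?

Cedar Savings: (1 + 0.261/52)^52 − 1 = 29.738%
Summit Capital: (1 + 0.265/2)^2 − 1 = 28.256%
The lowest effective annual rate is Summit Capital at 28.256%.

Summit Capital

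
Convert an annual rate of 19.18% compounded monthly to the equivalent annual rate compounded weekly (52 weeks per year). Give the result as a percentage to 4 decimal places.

19.0632%

EAR = (1 + 0.1918/12)^12 − 1 = 0.209592.
Solve (1 + r/52)^52 = 1.209592: r/52 = 1.209592^(1/52) − 1 = 0.003666, so r = 0.190632 = 19.0632%.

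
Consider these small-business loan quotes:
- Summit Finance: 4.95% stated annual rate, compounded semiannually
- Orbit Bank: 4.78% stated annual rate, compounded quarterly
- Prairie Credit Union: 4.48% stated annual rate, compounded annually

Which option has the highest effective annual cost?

Summit Finance

Summit Finance: (1 + 0.0495/2)^2 − 1 = 5.011%
Orbit Bank: (1 + 0.0478/4)^4 − 1 = 4.866%
Prairie Credit Union: compounded annually, EAR = 4.480%
The highest effective annual rate is Summit Finance at 5.011%.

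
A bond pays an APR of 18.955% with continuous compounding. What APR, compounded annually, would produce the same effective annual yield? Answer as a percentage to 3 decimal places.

EAR under continuous compounding: e^0.18955 − 1 = 0.208706.
Compounded annually, the equivalent nominal rate is the EAR itself: 20.871%.

20.871%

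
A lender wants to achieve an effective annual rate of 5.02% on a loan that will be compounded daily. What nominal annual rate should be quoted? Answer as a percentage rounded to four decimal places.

4.8984%

(1 + r/365)^365 − 1 = 0.0502, so 1 + r/365 = 1.0502^(1/365).
r/365 = 0.000134, so r = 0.048984 = 4.8984%.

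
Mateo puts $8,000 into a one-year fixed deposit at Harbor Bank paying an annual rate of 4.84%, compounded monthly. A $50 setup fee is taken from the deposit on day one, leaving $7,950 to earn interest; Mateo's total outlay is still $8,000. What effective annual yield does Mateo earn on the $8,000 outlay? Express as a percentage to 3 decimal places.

4.293%

Value after one year: 7,950 × (1 + 0.0484/12)^12 = 7,950 × 1.049488 = $8,343.43.
Effective yield on the $8,000 outlay: 8,343.43 / 8,000 − 1 = 0.042929 = 4.293%.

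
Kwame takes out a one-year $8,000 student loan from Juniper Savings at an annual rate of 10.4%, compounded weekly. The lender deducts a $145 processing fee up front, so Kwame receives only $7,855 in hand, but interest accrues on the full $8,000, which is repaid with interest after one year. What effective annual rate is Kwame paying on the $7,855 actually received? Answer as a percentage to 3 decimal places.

Amount owed after one year: 8,000 × (1 + 0.104/52)^52 = 8,000 × 1.109485 = $8,875.88.
Effective rate on net proceeds: 8,875.88 / 7,855 − 1 = 0.129966 = 12.997%.

12.997%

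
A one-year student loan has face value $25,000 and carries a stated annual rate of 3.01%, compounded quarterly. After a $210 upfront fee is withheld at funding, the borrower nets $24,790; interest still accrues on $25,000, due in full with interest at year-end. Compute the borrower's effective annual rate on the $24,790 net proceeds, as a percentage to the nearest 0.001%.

3.917%

Amount owed after one year: 25,000 × (1 + 0.0301/4)^4 = 25,000 × 1.030441 = $25,761.04.
Effective rate on net proceeds: 25,761.04 / 24,790 − 1 = 0.039170 = 3.917%.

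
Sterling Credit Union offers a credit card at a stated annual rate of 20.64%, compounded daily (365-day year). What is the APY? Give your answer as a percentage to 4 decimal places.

22.9173%

EAR = (1 + 0.2064/365)^365 − 1.
= 1.229173 − 1 = 22.9173%.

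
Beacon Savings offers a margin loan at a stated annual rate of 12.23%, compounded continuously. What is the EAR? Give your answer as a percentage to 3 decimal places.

13.009%

With continuous compounding, EAR = e^0.1223 − 1.
e^0.1223 = 1.130093, so EAR = 0.130093 = 13.009%.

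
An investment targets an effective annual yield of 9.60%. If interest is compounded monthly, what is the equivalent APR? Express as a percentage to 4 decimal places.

(1 + r/12)^12 − 1 = 0.0960, so 1 + r/12 = 1.0960^(1/12).
r/12 = 0.007668, so r = 0.092018 = 9.2018%.

9.2018%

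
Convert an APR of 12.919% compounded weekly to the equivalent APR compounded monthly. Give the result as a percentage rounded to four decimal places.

12.9726%

EAR = (1 + 0.12919/52)^52 − 1 = 0.137724.
Solve (1 + r/12)^12 = 1.137724: r/12 = 1.137724^(1/12) − 1 = 0.010810, so r = 0.129726 = 12.9726%.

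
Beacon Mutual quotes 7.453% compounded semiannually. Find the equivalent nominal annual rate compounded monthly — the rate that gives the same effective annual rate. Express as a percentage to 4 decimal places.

EAR = (1 + 0.07453/2)^2 − 1 = 0.075919.
Solve (1 + r/12)^12 = 1.075919: r/12 = 1.075919^(1/12) − 1 = 0.006117, so r = 0.073398 = 7.3398%.

7.3398%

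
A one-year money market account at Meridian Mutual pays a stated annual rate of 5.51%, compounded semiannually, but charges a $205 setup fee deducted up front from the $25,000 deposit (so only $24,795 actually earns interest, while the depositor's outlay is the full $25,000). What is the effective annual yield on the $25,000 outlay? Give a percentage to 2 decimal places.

4.72%

Value after one year: 24,795 × (1 + 0.0551/2)^2 = 24,795 × 1.055859 = $26,180.02.
Effective yield on the $25,000 outlay: 26,180.02 / 25,000 − 1 = 0.047201 = 4.72%.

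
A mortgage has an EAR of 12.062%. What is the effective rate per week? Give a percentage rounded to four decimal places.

0.2192%

The per-week rate i satisfies (1 + i)^52 = 1 + 0.12062.
i = 1.12062^(1/52) − 1 = 0.0021924 = 0.2192%.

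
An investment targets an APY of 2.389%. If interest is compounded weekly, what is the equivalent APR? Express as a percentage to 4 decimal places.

(1 + r/52)^52 − 1 = 0.02389, so 1 + r/52 = 1.02389^(1/52).
r/52 = 0.000454, so r = 0.023614 = 2.3614%.

2.3614%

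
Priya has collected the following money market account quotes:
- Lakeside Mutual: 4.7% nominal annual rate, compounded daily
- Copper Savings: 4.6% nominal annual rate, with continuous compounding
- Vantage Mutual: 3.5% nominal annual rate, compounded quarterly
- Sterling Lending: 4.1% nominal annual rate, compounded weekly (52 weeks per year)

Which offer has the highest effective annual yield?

Lakeside Mutual: (1 + 0.047/365)^365 − 1 = 4.812%
Copper Savings: e^0.046 − 1 = 4.707%
Vantage Mutual: (1 + 0.035/4)^4 − 1 = 3.546%
Sterling Lending: (1 + 0.041/52)^52 − 1 = 4.184%
The highest effective annual rate is Lakeside Mutual at 4.812%.

Lakeside Mutual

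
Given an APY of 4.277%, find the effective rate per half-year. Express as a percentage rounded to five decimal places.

The per-half-year rate i satisfies (1 + i)^2 = 1 + 0.04277.
i = 1.04277^(1/2) − 1 = 0.0211611 = 2.11611%.

2.11611%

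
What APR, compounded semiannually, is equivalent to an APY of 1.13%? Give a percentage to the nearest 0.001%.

1.127%

(1 + r/2)^2 − 1 = 0.0113, so 1 + r/2 = 1.0113^(1/2).
r/2 = 0.005634, so r = 0.011268 = 1.127%.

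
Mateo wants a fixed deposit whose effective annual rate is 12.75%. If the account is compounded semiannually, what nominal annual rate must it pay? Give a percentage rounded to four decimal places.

12.3676%

(1 + r/2)^2 − 1 = 0.1275, so 1 + r/2 = 1.1275^(1/2).
r/2 = 0.061838, so r = 0.123676 = 12.3676%.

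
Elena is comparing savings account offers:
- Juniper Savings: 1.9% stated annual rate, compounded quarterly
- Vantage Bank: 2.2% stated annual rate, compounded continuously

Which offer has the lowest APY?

Juniper Savings

Juniper Savings: (1 + 0.019/4)^4 − 1 = 1.914%
Vantage Bank: e^0.022 − 1 = 2.224%
The lowest effective annual rate is Juniper Savings at 1.914%.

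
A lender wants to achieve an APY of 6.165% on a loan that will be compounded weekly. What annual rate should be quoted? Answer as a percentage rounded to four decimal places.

(1 + r/52)^52 − 1 = 0.06165, so 1 + r/52 = 1.06165^(1/52).
r/52 = 0.001151, so r = 0.059859 = 5.9859%.

5.9859%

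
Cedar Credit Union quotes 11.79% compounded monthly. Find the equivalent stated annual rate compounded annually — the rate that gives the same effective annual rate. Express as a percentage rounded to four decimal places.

EAR = (1 + 0.1179/12)^12 − 1 = 0.124484.
Compounded annually, the equivalent nominal rate is the EAR itself: 12.4484%.

12.4484%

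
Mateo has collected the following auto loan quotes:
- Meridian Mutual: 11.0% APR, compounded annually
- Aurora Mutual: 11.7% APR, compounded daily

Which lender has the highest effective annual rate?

Aurora Mutual

Meridian Mutual: compounded annually, EAR = 11.000%
Aurora Mutual: (1 + 0.117/365)^365 − 1 = 12.410%
The highest effective annual rate is Aurora Mutual at 12.410%.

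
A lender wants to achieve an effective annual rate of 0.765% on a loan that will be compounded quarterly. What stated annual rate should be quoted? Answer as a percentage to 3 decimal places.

(1 + r/4)^4 − 1 = 0.00765, so 1 + r/4 = 1.00765^(1/4).
r/4 = 0.001907, so r = 0.007628 = 0.763%.

0.763%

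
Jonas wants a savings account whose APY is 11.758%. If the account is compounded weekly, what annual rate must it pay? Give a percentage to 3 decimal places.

11.128%

(1 + r/52)^52 − 1 = 0.11758, so 1 + r/52 = 1.11758^(1/52).
r/52 = 0.002140, so r = 0.111285 = 11.128%.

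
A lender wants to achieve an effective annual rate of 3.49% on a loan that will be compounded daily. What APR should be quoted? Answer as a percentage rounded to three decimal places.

(1 + r/365)^365 − 1 = 0.0349, so 1 + r/365 = 1.0349^(1/365).
r/365 = 0.000094, so r = 0.034306 = 3.431%.

3.431%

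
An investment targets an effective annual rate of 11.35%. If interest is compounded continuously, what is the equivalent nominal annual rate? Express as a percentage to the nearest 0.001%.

Continuous: nominal r satisfies e^r − 1 = 0.1135.
r = ln(1 + 0.1135) = ln(1.1135) = 0.107508 = 10.751%.

10.751%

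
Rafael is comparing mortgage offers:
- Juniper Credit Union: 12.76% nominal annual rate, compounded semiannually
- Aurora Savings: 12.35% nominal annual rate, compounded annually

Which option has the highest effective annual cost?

Juniper Credit Union: (1 + 0.1276/2)^2 − 1 = 13.167%
Aurora Savings: compounded annually, EAR = 12.350%
The highest effective annual rate is Juniper Credit Union at 13.167%.

Juniper Credit Union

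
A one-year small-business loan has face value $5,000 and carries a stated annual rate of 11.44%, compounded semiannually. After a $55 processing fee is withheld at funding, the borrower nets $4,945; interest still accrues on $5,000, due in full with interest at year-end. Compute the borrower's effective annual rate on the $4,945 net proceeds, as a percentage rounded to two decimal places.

Amount owed after one year: 5,000 × (1 + 0.1144/2)^2 = 5,000 × 1.117672 = $5,588.36.
Effective rate on net proceeds: 5,588.36 / 4,945 − 1 = 0.130103 = 13.01%.

13.01%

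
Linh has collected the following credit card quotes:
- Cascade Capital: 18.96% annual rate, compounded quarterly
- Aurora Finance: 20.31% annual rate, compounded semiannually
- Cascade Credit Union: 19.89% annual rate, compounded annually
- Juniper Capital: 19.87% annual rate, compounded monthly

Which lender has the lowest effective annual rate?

Cascade Credit Union

Cascade Capital: (1 + 0.1896/4)^4 − 1 = 20.351%
Aurora Finance: (1 + 0.2031/2)^2 − 1 = 21.341%
Cascade Credit Union: compounded annually, EAR = 19.890%
Juniper Capital: (1 + 0.1987/12)^12 − 1 = 21.783%
The lowest effective annual rate is Cascade Credit Union at 19.890%.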